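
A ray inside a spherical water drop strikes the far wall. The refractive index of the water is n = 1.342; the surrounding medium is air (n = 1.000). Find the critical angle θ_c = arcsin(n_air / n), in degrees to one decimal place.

48.2°

sin θ_c = n_air / n = 1.000 / 1.342 = 0.7452.
θ_c = arcsin(0.7452) = 48.17°.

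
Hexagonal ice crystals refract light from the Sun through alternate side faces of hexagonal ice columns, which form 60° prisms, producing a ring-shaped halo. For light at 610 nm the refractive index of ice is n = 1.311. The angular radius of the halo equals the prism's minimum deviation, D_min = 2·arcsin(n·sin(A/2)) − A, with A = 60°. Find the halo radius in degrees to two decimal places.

n·sin(A/2) = 1.311 × sin 30° = 1.311 × 0.5000 = 0.6555.
D_min = 2·arcsin(0.6555) − 60° = 2 × 40.958° − 60° = 21.915°.

21.92°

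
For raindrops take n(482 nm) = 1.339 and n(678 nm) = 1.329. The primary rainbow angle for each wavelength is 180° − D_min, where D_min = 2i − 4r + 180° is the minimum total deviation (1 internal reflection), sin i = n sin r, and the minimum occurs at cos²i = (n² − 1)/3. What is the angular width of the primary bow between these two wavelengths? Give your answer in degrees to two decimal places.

1.45°

At 482 nm (n = 1.339): cos²i = 0.26431 → i = 59.062°, r = 39.834°, D_min = 138.786°, rainbow angle = 41.214°.
At 678 nm (n = 1.329): cos²i = 0.25541 → i = 59.643°, r = 40.487°, D_min = 137.337°, rainbow angle = 42.663°.
Angular width = |41.214° − 42.663°| = 1.450°.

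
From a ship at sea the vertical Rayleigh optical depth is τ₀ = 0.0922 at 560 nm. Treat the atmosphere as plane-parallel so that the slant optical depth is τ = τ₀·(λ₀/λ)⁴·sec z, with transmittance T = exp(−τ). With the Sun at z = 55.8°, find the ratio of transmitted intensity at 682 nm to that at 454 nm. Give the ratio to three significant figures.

1.36

Airmass: sec 55.8° = 1.7791.
τ(682 nm) = 0.0922 × (560/682)⁴ × 1.7791 = 0.0922 × 0.4546 × 1.7791 = 0.0746.
τ(454 nm) = 0.0922 × (560/454)⁴ × 1.7791 = 0.0922 × 2.3149 × 1.7791 = 0.3797.
T(682)/T(454) = exp(τ_B − τ_A) = exp(0.3051) = 1.3568.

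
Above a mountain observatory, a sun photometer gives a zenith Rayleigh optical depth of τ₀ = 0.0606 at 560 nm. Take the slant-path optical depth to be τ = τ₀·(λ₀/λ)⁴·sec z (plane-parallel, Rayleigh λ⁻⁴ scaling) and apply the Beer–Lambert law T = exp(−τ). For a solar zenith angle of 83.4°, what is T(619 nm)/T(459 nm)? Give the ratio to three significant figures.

2.26

Airmass: sec 83.4° = 8.7004.
τ(619 nm) = 0.0606 × (560/619)⁴ × 8.7004 = 0.0606 × 0.6699 × 8.7004 = 0.3532.
τ(459 nm) = 0.0606 × (560/459)⁴ × 8.7004 = 0.0606 × 2.2157 × 8.7004 = 1.1682.
T(619)/T(459) = exp(τ_B − τ_A) = exp(0.8150) = 2.2592.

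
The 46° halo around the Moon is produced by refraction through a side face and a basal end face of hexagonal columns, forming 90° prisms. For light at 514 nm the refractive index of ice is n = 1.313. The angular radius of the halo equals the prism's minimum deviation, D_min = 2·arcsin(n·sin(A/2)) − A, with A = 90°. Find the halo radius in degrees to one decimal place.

n·sin(A/2) = 1.313 × sin 45° = 1.313 × 0.7071 = 0.9284.
D_min = 2·arcsin(0.9284) − 90° = 2 × 68.192° − 90° = 46.383°.

46.4°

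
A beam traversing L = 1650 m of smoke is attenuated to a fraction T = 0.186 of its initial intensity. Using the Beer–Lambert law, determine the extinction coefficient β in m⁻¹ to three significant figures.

0.00102 m⁻¹

Beer–Lambert: T = exp(−βL) ⇒ β = −ln(T)/L = −ln(0.186)/1650 = 1.6820/1650 = 0.001019 m⁻¹.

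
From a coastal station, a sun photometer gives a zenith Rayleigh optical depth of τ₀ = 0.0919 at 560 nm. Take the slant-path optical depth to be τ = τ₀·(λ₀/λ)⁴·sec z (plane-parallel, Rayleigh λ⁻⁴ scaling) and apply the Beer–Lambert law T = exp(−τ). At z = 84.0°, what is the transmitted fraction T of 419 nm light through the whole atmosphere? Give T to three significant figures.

0.0605

sec 84.0° = 9.5668.
τ = 0.0919 × (560/419)⁴ × 9.5668 = 0.0919 × 3.1908 × 9.5668 = 2.8053.
T = exp(−2.8053) = 0.0605.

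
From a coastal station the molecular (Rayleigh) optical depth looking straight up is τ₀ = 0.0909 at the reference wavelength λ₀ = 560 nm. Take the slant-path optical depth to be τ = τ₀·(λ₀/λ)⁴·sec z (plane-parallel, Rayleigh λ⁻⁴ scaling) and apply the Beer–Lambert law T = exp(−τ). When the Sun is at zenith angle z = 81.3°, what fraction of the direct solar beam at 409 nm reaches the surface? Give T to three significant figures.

0.121

sec 81.3° = 6.6111.
τ = 0.0909 × (560/409)⁴ × 6.6111 = 0.0909 × 3.5145 × 6.6111 = 2.1120.
T = exp(−2.1120) = 0.1210.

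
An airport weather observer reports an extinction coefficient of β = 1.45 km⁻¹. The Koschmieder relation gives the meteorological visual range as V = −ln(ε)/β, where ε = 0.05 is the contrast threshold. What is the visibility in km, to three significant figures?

V = −ln(0.05) / 1.45 = 2.996 / 1.45 = 2.0660 km.

2.07 km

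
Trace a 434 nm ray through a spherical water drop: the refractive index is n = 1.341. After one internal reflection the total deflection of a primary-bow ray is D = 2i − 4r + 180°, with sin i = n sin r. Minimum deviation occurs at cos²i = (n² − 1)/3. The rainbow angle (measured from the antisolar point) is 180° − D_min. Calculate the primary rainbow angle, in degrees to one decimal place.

cos²i = (1.79828 − 1)/3 = 0.26609; i = arccos(0.51584) = 58.946°.
sin r = sin 58.946°/1.341 = 0.63884; r = 39.705°.
D_min = 2·58.946° − 4·39.705° + 180° = 139.071°.
Rainbow angle = 180° − D_min = 40.929°.

40.9°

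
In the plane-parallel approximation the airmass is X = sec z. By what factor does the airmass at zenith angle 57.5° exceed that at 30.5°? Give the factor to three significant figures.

1.60

X(57.5°)/X(30.5°) = sec 57.5° / sec 30.5° = cos 30.5° / cos 57.5° = 0.8616/0.5373 = 1.6036.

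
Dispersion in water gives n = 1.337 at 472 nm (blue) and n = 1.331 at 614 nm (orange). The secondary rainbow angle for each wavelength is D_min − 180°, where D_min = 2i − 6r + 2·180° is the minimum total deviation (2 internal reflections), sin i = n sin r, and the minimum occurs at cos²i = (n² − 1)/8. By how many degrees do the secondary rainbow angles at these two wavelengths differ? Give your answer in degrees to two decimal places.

At 472 nm (n = 1.337): cos²i = 0.09845 → i = 71.714°, r = 45.249°, D_min = 231.934°, rainbow angle = 51.934°.
At 614 nm (n = 1.331): cos²i = 0.09645 → i = 71.907°, r = 45.575°, D_min = 230.365°, rainbow angle = 50.365°.
Angular width = |51.934° − 50.365°| = 1.569°.

1.57°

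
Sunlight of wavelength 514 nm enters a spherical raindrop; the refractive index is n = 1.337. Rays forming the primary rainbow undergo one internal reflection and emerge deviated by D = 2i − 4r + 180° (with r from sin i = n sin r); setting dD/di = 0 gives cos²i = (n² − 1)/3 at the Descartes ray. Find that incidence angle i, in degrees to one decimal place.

cos²i = (1.337² − 1)/3 = (1.78757 − 1)/3 = 0.26252.
cos i = 0.51237, so i = 59.178°.

59.2°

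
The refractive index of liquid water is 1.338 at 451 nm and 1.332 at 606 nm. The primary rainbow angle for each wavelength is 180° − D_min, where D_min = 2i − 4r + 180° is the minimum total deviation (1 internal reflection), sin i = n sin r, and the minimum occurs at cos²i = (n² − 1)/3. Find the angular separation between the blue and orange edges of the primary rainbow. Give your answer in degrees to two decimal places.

At 451 nm (n = 1.338): cos²i = 0.26341 → i = 59.120°, r = 39.899°, D_min = 138.643°, rainbow angle = 41.357°.
At 606 nm (n = 1.332): cos²i = 0.25807 → i = 59.469°, r = 40.290°, D_min = 137.776°, rainbow angle = 42.224°.
Angular width = |41.357° − 42.224°| = 0.867°.

0.87°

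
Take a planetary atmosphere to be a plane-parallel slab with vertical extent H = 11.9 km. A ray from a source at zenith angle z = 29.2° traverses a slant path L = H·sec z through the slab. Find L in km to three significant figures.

sec z = 1/cos 29.2° = 1.1456.
L = 11.9 × 1.1456 = 13.632 km.

13.6 km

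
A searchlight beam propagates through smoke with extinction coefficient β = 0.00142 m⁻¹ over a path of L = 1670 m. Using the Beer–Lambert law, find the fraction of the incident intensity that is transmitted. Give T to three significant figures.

0.0933

τ = β·L = 0.00142 × 1670 = 2.3714.
T = exp(−2.3714) = 0.0933.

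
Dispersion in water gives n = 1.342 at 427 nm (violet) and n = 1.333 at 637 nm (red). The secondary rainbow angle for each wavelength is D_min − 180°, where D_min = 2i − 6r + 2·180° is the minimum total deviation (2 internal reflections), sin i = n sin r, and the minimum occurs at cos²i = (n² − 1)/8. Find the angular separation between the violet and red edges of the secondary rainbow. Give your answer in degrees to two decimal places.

2.33°

At 427 nm (n = 1.342): cos²i = 0.10012 → i = 71.554°, r = 44.981°, D_min = 233.222°, rainbow angle = 53.222°.
At 637 nm (n = 1.333): cos²i = 0.09711 → i = 71.843°, r = 45.466°, D_min = 230.891°, rainbow angle = 50.891°.
Angular width = |53.222° − 50.891°| = 2.331°.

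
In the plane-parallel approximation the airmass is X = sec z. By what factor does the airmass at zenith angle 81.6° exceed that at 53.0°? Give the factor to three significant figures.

X(81.6°)/X(53.0°) = sec 81.6° / sec 53.0° = cos 53.0° / cos 81.6° = 0.6018/0.1461 = 4.1197.

4.12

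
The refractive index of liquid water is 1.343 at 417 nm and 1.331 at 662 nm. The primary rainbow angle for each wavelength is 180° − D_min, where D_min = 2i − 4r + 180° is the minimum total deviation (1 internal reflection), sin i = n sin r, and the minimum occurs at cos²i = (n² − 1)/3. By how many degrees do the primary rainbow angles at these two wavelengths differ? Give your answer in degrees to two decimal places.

At 417 nm (n = 1.343): cos²i = 0.26788 → i = 58.830°, r = 39.577°, D_min = 139.354°, rainbow angle = 40.646°.
At 662 nm (n = 1.331): cos²i = 0.25719 → i = 59.527°, r = 40.356°, D_min = 137.630°, rainbow angle = 42.370°.
Angular width = |40.646° − 42.370°| = 1.724°.

1.72°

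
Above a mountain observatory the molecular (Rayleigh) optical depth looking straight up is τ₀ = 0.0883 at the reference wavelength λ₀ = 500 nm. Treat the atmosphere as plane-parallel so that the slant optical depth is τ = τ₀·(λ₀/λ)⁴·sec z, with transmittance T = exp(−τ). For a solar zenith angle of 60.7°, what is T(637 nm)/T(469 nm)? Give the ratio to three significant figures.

1.18

Airmass: sec 60.7° = 2.0434.
τ(637 nm) = 0.0883 × (500/637)⁴ × 2.0434 = 0.0883 × 0.3796 × 2.0434 = 0.0685.
τ(469 nm) = 0.0883 × (500/469)⁴ × 2.0434 = 0.0883 × 1.2918 × 2.0434 = 0.2331.
T(637)/T(469) = exp(τ_B − τ_A) = exp(0.1646) = 1.1789.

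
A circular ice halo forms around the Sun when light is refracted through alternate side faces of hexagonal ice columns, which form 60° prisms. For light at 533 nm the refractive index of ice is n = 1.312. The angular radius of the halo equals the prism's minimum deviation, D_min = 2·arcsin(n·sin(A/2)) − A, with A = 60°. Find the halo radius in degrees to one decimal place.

n·sin(A/2) = 1.312 × sin 30° = 1.312 × 0.5000 = 0.6560.
D_min = 2·arcsin(0.6560) − 60° = 2 × 40.996° − 60° = 21.991°.

22.0°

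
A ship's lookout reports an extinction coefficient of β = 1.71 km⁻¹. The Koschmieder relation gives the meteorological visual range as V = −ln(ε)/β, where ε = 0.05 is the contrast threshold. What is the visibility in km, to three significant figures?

1.75 km

V = −ln(0.05) / 1.71 = 2.996 / 1.71 = 1.7519 km.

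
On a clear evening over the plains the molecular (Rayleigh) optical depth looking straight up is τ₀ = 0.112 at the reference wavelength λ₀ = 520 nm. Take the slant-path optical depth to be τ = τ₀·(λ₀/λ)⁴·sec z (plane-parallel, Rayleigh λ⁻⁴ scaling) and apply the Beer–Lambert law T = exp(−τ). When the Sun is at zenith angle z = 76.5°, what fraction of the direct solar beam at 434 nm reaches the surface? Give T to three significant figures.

sec 76.5° = 4.2837.
τ = 0.112 × (520/434)⁴ × 4.2837 = 0.112 × 2.0609 × 4.2837 = 0.9888.
T = exp(−0.9888) = 0.3720.

0.372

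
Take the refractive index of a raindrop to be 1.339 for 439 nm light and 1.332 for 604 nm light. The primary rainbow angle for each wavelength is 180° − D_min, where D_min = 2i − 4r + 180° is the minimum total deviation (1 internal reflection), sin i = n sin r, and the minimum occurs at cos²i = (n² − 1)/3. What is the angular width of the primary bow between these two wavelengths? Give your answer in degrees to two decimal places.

At 439 nm (n = 1.339): cos²i = 0.26431 → i = 59.062°, r = 39.834°, D_min = 138.786°, rainbow angle = 41.214°.
At 604 nm (n = 1.332): cos²i = 0.25807 → i = 59.469°, r = 40.290°, D_min = 137.776°, rainbow angle = 42.224°.
Angular width = |41.214° − 42.224°| = 1.010°.

1.01°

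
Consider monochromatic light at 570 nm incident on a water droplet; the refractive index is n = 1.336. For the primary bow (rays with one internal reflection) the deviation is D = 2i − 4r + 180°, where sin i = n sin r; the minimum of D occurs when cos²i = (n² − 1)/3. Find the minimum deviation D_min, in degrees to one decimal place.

cos²i = (1.78490 − 1)/3 = 0.26163; i = arccos(0.51150) = 59.236°.
sin r = sin 59.236°/1.336 = 0.64318; r = 40.029°.
D_min = 2·59.236° − 4·40.029° + 180° = 138.356°.

138.4°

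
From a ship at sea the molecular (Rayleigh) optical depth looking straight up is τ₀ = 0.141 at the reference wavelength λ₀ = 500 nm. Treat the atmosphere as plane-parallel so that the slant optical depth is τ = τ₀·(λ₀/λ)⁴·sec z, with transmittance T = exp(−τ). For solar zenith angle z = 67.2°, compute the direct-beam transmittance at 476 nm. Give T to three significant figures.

sec 67.2° = 2.5805.
τ = 0.141 × (500/476)⁴ × 2.5805 = 0.141 × 1.2175 × 2.5805 = 0.4430.
T = exp(−0.4430) = 0.6421.

0.642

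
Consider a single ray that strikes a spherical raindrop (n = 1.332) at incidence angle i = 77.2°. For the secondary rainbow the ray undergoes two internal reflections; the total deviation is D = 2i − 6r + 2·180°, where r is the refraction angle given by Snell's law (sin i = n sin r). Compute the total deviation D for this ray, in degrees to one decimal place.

232.0°

sin r = sin 77.2° / 1.332 = 0.9751/1.332 = 0.7321; r = 47.06°.
D = 2·77.2° − 6·47.06° + 2·180° = 154.40° − 282.37° + 360° = 232.03°.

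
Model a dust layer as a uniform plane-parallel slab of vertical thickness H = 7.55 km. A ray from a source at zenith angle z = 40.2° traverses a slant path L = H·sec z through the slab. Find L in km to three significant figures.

sec z = 1/cos 40.2° = 1.3093.
L = 7.55 × 1.3093 = 9.885 km.

9.88 km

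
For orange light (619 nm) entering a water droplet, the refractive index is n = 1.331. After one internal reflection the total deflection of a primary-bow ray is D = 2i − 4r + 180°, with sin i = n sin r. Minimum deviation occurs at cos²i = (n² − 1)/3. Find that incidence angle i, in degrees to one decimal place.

cos²i = (1.331² − 1)/3 = (1.77156 − 1)/3 = 0.25719.
cos i = 0.50714, so i = 59.527°.

59.5°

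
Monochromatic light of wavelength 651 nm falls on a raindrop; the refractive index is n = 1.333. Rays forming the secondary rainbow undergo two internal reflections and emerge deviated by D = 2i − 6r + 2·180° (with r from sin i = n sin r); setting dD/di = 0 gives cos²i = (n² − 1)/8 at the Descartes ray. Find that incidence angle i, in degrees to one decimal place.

71.8°

cos²i = (1.333² − 1)/8 = (1.77689 − 1)/8 = 0.09711.
cos i = 0.31163, so i = 71.843°.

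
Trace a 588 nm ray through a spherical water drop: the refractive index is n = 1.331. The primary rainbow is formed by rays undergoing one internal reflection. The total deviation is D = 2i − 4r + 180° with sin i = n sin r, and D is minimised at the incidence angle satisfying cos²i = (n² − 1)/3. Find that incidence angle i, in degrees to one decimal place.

59.5°

cos²i = (1.331² − 1)/3 = (1.77156 − 1)/3 = 0.25719.
cos i = 0.50714, so i = 59.527°.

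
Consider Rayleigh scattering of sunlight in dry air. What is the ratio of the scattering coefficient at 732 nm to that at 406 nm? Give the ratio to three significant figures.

0.0946

Rayleigh scattering ∝ λ⁻⁴, so the ratio of coefficients is the inverse fourth power of the wavelength ratio.
σ(732)/σ(406) = (406/732)⁴ = (0.5546)⁴ = 0.09464.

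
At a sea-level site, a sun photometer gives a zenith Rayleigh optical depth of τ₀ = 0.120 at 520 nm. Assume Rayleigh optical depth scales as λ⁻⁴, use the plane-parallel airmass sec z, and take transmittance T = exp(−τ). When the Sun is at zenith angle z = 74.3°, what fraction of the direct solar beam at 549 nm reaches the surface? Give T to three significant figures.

sec 74.3° = 3.6955.
τ = 0.120 × (520/549)⁴ × 3.6955 = 0.120 × 0.8049 × 3.6955 = 0.3569.
T = exp(−0.3569) = 0.6998.

0.700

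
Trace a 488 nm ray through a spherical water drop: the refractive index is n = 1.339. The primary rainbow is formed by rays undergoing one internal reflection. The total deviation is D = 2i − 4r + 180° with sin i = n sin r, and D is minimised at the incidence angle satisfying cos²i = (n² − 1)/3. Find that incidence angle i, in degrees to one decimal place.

59.1°

cos²i = (1.339² − 1)/3 = (1.79292 − 1)/3 = 0.26431.
cos i = 0.51411, so i = 59.062°.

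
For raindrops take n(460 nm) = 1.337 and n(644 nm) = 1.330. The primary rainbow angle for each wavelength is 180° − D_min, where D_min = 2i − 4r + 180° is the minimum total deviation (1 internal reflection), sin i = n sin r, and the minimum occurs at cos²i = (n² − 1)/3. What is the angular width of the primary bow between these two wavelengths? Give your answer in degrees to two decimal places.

1.02°

At 460 nm (n = 1.337): cos²i = 0.26252 → i = 59.178°, r = 39.964°, D_min = 138.500°, rainbow angle = 41.500°.
At 644 nm (n = 1.330): cos²i = 0.25630 → i = 59.585°, r = 40.422°, D_min = 137.484°, rainbow angle = 42.516°.
Angular width = |41.500° − 42.516°| = 1.016°.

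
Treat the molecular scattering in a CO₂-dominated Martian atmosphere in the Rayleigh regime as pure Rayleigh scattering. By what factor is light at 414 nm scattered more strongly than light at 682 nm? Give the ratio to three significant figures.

7.36

Rayleigh scattering ∝ λ⁻⁴, so the ratio of coefficients is the inverse fourth power of the wavelength ratio.
σ(414)/σ(682) = (682/414)⁴ = (1.6473)⁴ = 7.364.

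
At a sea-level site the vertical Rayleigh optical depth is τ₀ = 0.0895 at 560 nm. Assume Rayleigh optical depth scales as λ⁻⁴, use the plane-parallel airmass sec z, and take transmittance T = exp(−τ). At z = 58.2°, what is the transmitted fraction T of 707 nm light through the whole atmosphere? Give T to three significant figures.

0.935

sec 58.2° = 1.8977.
τ = 0.0895 × (560/707)⁴ × 1.8977 = 0.0895 × 0.3936 × 1.8977 = 0.0669.
T = exp(−0.0669) = 0.9353.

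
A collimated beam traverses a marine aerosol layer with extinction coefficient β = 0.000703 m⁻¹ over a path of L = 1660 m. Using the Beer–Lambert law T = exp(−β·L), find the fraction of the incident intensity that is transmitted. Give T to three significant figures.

τ = β·L = 0.000703 × 1660 = 1.1670.
T = exp(−1.1670) = 0.3113.

0.311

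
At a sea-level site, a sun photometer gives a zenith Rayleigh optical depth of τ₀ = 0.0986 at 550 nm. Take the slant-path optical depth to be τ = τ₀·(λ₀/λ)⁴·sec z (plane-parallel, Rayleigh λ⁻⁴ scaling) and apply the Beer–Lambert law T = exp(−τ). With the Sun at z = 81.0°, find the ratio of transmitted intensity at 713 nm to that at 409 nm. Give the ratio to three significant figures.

6.28

Airmass: sec 81.0° = 6.3925.
τ(713 nm) = 0.0986 × (550/713)⁴ × 6.3925 = 0.0986 × 0.3541 × 6.3925 = 0.2232.
τ(409 nm) = 0.0986 × (550/409)⁴ × 6.3925 = 0.0986 × 3.2701 × 6.3925 = 2.0611.
T(713)/T(409) = exp(τ_B − τ_A) = exp(1.8379) = 6.2836.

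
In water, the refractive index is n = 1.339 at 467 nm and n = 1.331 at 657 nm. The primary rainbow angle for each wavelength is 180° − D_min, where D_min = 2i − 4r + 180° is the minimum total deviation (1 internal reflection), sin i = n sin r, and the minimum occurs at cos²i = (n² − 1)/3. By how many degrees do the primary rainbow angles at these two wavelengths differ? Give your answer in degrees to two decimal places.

1.16°

At 467 nm (n = 1.339): cos²i = 0.26431 → i = 59.062°, r = 39.834°, D_min = 138.786°, rainbow angle = 41.214°.
At 657 nm (n = 1.331): cos²i = 0.25719 → i = 59.527°, r = 40.356°, D_min = 137.630°, rainbow angle = 42.370°.
Angular width = |41.214° − 42.370°| = 1.156°.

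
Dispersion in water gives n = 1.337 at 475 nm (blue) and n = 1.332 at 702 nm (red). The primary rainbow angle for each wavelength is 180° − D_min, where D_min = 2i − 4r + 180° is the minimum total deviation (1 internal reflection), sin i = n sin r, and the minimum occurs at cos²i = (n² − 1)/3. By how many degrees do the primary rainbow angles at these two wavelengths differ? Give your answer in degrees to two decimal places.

At 475 nm (n = 1.337): cos²i = 0.26252 → i = 59.178°, r = 39.964°, D_min = 138.500°, rainbow angle = 41.500°.
At 702 nm (n = 1.332): cos²i = 0.25807 → i = 59.469°, r = 40.290°, D_min = 137.776°, rainbow angle = 42.224°.
Angular width = |41.500° − 42.224°| = 0.724°.

0.72°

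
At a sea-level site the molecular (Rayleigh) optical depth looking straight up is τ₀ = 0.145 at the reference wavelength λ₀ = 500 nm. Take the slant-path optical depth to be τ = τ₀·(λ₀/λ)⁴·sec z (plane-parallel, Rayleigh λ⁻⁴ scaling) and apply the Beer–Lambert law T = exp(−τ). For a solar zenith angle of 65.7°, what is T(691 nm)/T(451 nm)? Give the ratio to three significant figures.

1.55

Airmass: sec 65.7° = 2.4300.
τ(691 nm) = 0.145 × (500/691)⁴ × 2.4300 = 0.145 × 0.2741 × 2.4300 = 0.0966.
τ(451 nm) = 0.145 × (500/451)⁴ × 2.4300 = 0.145 × 1.5107 × 2.4300 = 0.5323.
T(691)/T(451) = exp(τ_B − τ_A) = exp(0.4357) = 1.5461.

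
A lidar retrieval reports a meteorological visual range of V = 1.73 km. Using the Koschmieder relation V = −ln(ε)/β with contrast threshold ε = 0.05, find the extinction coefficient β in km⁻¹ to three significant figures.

β = −ln(0.05) / V = 2.996 / 1.73 = 1.7316 km⁻¹.

1.73 km⁻¹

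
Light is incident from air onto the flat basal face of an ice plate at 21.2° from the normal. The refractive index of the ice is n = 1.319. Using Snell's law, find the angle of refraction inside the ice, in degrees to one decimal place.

15.9°

Snell: sin θ_r = sin θ_i / n = sin 21.2° / 1.319 = 0.3616 / 1.319 = 0.2742.
θ_r = arcsin(0.2742) = 15.91°.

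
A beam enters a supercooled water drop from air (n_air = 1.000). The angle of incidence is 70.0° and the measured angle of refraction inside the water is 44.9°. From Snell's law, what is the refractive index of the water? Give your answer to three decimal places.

1.331

n = sin θ_i / sin θ_r = sin 70.0° / sin 44.9° = 0.9397 / 0.7059 = 1.3313.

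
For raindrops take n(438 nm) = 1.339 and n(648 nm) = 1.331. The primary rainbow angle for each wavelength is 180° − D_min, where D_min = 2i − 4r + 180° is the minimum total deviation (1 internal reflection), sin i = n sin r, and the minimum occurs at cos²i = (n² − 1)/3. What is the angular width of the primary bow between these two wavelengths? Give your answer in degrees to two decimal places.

At 438 nm (n = 1.339): cos²i = 0.26431 → i = 59.062°, r = 39.834°, D_min = 138.786°, rainbow angle = 41.214°.
At 648 nm (n = 1.331): cos²i = 0.25719 → i = 59.527°, r = 40.356°, D_min = 137.630°, rainbow angle = 42.370°.
Angular width = |41.214° − 42.370°| = 1.156°.

1.16°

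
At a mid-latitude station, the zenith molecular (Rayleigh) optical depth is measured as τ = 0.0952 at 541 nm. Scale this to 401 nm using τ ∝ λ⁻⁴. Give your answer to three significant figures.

τ(401 nm) = τ(541 nm) × (541/401)⁴ = 0.0952 × (1.3491)⁴ = 0.0952 × 3.3129 = 0.3154.

0.315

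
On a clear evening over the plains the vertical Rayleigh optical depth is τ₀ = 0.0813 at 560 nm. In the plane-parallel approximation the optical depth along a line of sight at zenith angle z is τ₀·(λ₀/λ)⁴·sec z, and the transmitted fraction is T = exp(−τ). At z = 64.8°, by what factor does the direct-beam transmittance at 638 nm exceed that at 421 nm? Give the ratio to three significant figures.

Airmass: sec 64.8° = 2.3486.
τ(638 nm) = 0.0813 × (560/638)⁴ × 2.3486 = 0.0813 × 0.5936 × 2.3486 = 0.1133.
τ(421 nm) = 0.0813 × (560/421)⁴ × 2.3486 = 0.0813 × 3.1306 × 2.3486 = 0.5978.
T(638)/T(421) = exp(τ_B − τ_A) = exp(0.4844) = 1.6232.

1.62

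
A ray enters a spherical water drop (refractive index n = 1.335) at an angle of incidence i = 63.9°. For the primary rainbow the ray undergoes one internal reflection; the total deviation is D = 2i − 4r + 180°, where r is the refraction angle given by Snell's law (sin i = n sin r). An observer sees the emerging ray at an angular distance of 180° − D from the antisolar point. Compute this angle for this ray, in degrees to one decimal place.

41.3°

sin r = sin 63.9° / 1.335 = 0.8980/1.335 = 0.6727; r = 42.27°.
D = 2·63.9° − 4·42.27° + 180° = 127.80° − 169.10° + 180° = 138.70°.
Angle from antisolar point = 180° − D = 41.30°.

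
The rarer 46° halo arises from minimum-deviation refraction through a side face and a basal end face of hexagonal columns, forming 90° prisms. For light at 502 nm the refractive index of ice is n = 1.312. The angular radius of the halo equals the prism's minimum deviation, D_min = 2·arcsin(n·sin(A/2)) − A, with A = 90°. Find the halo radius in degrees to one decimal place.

n·sin(A/2) = 1.312 × sin 45° = 1.312 × 0.7071 = 0.9277.
D_min = 2·arcsin(0.9277) − 90° = 2 × 68.083° − 90° = 46.166°.

46.2°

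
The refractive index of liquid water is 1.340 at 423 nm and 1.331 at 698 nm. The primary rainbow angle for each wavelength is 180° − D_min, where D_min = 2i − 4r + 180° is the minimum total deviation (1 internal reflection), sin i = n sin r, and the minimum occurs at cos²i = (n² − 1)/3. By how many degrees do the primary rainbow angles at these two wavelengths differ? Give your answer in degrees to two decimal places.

At 423 nm (n = 1.340): cos²i = 0.26520 → i = 59.004°, r = 39.770°, D_min = 138.929°, rainbow angle = 41.071°.
At 698 nm (n = 1.331): cos²i = 0.25719 → i = 59.527°, r = 40.356°, D_min = 137.630°, rainbow angle = 42.370°.
Angular width = |41.071° − 42.370°| = 1.299°.

1.30°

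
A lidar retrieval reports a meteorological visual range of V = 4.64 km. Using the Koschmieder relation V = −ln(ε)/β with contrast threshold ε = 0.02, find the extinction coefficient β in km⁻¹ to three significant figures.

β = −ln(0.02) / V = 3.912 / 4.64 = 0.8431 km⁻¹.

0.843 km⁻¹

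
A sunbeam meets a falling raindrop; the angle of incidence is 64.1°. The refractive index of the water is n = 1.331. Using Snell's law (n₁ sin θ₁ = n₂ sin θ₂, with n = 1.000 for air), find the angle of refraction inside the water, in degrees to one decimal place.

Snell: sin θ_r = sin θ_i / n = sin 64.1° / 1.331 = 0.8996 / 1.331 = 0.6759.
θ_r = arcsin(0.6759) = 42.52°.

42.5°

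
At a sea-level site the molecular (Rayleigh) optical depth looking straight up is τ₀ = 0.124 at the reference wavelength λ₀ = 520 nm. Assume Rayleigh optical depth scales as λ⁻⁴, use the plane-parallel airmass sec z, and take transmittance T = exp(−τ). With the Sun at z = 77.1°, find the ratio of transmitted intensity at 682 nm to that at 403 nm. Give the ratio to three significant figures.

Airmass: sec 77.1° = 4.4793.
τ(682 nm) = 0.124 × (520/682)⁴ × 4.4793 = 0.124 × 0.3380 × 4.4793 = 0.1877.
τ(403 nm) = 0.124 × (520/403)⁴ × 4.4793 = 0.124 × 2.7720 × 4.4793 = 1.5397.
T(682)/T(403) = exp(τ_B − τ_A) = exp(1.3519) = 3.8649.

3.86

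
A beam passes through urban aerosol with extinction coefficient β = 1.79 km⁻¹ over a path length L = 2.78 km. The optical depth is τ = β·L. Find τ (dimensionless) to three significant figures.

4.98

τ = β·L = 1.79 × 2.78 = 4.9762.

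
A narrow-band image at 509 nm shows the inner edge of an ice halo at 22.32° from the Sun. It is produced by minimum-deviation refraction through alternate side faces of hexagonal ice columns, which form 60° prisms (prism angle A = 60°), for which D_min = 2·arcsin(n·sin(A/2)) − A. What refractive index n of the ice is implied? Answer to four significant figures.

Rearranging: n = sin((D_min + A)/2) / sin(A/2).
(D_min + A)/2 = (22.32° + 60°)/2 = 41.160°.
n = sin 41.160° / sin 30° = 0.6582 / 0.5000 = 1.3163.

1.316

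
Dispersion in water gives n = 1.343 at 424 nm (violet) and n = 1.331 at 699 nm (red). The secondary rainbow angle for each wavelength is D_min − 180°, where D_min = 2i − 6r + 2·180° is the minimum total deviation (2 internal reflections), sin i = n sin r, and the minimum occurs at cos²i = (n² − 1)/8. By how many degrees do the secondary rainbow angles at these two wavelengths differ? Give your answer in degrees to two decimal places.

At 424 nm (n = 1.343): cos²i = 0.10046 → i = 71.522°, r = 44.928°, D_min = 233.478°, rainbow angle = 53.478°.
At 699 nm (n = 1.331): cos²i = 0.09645 → i = 71.907°, r = 45.575°, D_min = 230.365°, rainbow angle = 50.365°.
Angular width = |53.478° − 50.365°| = 3.113°.

3.11°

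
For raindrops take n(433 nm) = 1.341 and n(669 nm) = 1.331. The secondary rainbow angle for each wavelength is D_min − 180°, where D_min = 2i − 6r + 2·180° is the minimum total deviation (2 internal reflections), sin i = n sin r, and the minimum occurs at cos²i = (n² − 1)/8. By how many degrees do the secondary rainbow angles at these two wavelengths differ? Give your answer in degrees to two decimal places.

At 433 nm (n = 1.341): cos²i = 0.09979 → i = 71.586°, r = 45.034°, D_min = 232.966°, rainbow angle = 52.966°.
At 669 nm (n = 1.331): cos²i = 0.09645 → i = 71.907°, r = 45.575°, D_min = 230.365°, rainbow angle = 50.365°.
Angular width = |52.966° − 50.365°| = 2.601°.

2.60°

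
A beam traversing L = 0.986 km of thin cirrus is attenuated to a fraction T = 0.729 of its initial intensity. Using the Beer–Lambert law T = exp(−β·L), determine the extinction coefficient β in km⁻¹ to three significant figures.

0.321 km⁻¹

Beer–Lambert: T = exp(−βL) ⇒ β = −ln(T)/L = −ln(0.729)/0.986 = 0.3161/0.986 = 0.3206 km⁻¹.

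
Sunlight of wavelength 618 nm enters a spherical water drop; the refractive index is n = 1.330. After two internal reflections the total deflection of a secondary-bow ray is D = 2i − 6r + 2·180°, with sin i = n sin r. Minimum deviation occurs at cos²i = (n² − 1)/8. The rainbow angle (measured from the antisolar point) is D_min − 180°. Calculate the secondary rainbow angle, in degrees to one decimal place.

cos²i = (1.76890 − 1)/8 = 0.09611; i = arccos(0.31002) = 71.940°.
sin r = sin 71.940°/1.330 = 0.71483; r = 45.630°.
D_min = 2·71.940° − 6·45.630° + 360° = 230.101°.
Rainbow angle = D_min − 180° = 50.101°.

50.1°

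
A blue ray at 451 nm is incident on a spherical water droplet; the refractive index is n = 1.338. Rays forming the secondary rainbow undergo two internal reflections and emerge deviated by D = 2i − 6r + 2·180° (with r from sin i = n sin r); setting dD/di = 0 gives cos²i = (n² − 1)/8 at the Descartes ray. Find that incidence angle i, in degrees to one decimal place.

71.7°

cos²i = (1.338² − 1)/8 = (1.79024 − 1)/8 = 0.09878.
cos i = 0.31429, so i = 71.682°.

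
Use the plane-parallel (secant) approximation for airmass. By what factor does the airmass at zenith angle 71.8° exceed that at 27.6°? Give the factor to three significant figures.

2.84

X(71.8°)/X(27.6°) = sec 71.8° / sec 27.6° = cos 27.6° / cos 71.8° = 0.8862/0.3123 = 2.8374.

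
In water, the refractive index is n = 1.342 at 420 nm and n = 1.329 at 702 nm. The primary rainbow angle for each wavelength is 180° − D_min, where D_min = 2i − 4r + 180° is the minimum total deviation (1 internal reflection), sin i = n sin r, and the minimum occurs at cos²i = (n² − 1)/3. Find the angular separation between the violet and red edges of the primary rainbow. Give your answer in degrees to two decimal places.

1.88°

At 420 nm (n = 1.342): cos²i = 0.26699 → i = 58.888°, r = 39.641°, D_min = 139.213°, rainbow angle = 40.787°.
At 702 nm (n = 1.329): cos²i = 0.25541 → i = 59.643°, r = 40.487°, D_min = 137.337°, rainbow angle = 42.663°.
Angular width = |40.787° − 42.663°| = 1.876°.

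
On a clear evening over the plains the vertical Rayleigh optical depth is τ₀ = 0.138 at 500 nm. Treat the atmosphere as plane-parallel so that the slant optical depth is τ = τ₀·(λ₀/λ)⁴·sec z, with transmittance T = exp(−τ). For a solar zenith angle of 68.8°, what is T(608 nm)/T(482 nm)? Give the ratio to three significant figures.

Airmass: sec 68.8° = 2.7653.
τ(608 nm) = 0.138 × (500/608)⁴ × 2.7653 = 0.138 × 0.4574 × 2.7653 = 0.1745.
τ(482 nm) = 0.138 × (500/482)⁴ × 2.7653 = 0.138 × 1.1580 × 2.7653 = 0.4419.
T(608)/T(482) = exp(τ_B − τ_A) = exp(0.2674) = 1.3065.

1.31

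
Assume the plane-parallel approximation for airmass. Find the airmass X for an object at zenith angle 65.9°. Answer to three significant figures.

X = sec z = 1/cos 65.9° = 1/0.4083 = 2.4490.

2.45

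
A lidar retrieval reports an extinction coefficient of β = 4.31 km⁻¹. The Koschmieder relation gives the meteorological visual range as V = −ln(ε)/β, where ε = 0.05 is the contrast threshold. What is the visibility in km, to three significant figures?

0.695 km

V = −ln(0.05) / 4.31 = 2.996 / 4.31 = 0.6951 km.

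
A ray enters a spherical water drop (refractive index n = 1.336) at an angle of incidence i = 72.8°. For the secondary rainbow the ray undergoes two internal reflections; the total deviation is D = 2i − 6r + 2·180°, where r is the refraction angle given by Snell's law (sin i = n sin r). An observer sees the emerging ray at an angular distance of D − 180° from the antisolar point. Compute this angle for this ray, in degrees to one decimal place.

sin r = sin 72.8° / 1.336 = 0.9553/1.336 = 0.7150; r = 45.65°.
D = 2·72.8° − 6·45.65° + 2·180° = 145.60° − 273.87° + 360° = 231.73°.
Angle from antisolar point = D − 180° = 51.73°.

51.7°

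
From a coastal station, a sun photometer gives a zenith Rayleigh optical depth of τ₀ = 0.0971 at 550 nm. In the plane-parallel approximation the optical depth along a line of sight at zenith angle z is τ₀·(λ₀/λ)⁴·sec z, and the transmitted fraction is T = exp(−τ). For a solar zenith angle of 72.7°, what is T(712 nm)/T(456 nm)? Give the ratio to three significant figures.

Airmass: sec 72.7° = 3.3628.
τ(712 nm) = 0.0971 × (550/712)⁴ × 3.3628 = 0.0971 × 0.3561 × 3.3628 = 0.1163.
τ(456 nm) = 0.0971 × (550/456)⁴ × 3.3628 = 0.0971 × 2.1164 × 3.3628 = 0.6910.
T(712)/T(456) = exp(τ_B − τ_A) = exp(0.5748) = 1.7767.

1.78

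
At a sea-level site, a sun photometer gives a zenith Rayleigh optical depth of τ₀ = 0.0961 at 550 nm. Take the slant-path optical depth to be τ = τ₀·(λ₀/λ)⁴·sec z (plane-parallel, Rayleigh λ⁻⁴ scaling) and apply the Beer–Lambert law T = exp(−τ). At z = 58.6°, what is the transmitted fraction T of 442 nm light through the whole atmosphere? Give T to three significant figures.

sec 58.6° = 1.9194.
τ = 0.0961 × (550/442)⁴ × 1.9194 = 0.0961 × 2.3975 × 1.9194 = 0.4422.
T = exp(−0.4422) = 0.6426.

0.643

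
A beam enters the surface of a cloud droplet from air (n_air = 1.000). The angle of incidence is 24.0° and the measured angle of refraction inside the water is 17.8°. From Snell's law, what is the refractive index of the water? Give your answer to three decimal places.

1.331

n = sin θ_i / sin θ_r = sin 24.0° / sin 17.8° = 0.4067 / 0.3057 = 1.3305.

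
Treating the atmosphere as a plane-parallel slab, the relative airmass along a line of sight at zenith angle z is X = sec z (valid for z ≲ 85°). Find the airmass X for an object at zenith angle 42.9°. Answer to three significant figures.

1.37

X = sec z = 1/cos 42.9° = 1/0.7325 = 1.3651.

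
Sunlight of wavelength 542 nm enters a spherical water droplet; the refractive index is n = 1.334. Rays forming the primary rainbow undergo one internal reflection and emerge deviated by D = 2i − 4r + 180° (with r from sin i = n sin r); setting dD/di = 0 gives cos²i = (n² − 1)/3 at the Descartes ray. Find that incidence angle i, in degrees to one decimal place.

cos²i = (1.334² − 1)/3 = (1.77956 − 1)/3 = 0.25985.
cos i = 0.50976, so i = 59.352°.

59.4°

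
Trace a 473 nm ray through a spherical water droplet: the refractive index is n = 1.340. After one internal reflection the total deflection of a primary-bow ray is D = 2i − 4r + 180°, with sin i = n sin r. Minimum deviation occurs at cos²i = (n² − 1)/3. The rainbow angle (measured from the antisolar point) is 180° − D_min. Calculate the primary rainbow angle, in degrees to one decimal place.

cos²i = (1.79560 − 1)/3 = 0.26520; i = arccos(0.51498) = 59.004°.
sin r = sin 59.004°/1.340 = 0.63971; r = 39.770°.
D_min = 2·59.004° − 4·39.770° + 180° = 138.929°.
Rainbow angle = 180° − D_min = 41.071°.

41.1°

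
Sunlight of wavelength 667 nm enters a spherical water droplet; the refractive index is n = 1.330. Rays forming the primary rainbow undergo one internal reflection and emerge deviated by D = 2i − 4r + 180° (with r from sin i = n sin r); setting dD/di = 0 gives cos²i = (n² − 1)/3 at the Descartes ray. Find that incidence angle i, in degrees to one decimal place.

cos²i = (1.330² − 1)/3 = (1.76890 − 1)/3 = 0.25630.
cos i = 0.50626, so i = 59.585°.

59.6°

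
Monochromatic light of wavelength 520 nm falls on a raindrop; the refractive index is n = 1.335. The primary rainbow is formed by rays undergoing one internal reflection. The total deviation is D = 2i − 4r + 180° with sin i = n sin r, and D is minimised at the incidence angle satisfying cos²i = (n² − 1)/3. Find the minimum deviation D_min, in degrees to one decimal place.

138.2°

cos²i = (1.78222 − 1)/3 = 0.26074; i = arccos(0.51063) = 59.294°.
sin r = sin 59.294°/1.335 = 0.64405; r = 40.094°.
D_min = 2·59.294° − 4·40.094° + 180° = 138.212°.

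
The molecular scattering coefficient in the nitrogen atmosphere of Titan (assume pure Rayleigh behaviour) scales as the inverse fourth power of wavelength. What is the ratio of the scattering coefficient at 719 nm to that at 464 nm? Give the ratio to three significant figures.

Rayleigh scattering ∝ λ⁻⁴, so the ratio of coefficients is the inverse fourth power of the wavelength ratio.
σ(719)/σ(464) = (464/719)⁴ = (0.6453)⁴ = 0.1734.

0.173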